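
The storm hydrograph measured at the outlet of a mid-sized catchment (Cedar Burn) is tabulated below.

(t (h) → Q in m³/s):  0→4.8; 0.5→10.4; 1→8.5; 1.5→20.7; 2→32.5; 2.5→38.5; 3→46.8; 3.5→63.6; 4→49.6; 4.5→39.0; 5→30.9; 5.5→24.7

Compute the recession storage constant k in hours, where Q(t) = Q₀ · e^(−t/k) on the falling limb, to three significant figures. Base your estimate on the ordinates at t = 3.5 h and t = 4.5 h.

On the falling limb, Q drops from 63.6 to 39.0 m³/s between t = 3.5 h and t = 4.5 h (Δt = 1 h).
k = −Δt / ln(Q₂/Q₁) = −1 / ln(39.0/63.6) = 2.04 h.

k ≈ 2.04 h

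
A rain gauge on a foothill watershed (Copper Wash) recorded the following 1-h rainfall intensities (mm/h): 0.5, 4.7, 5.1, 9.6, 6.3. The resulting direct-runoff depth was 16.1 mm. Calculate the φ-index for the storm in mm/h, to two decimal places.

φ ≈ 2.40 mm/h

Only the 4 blocks with intensity above φ contribute runoff: 4.7, 5.1, 9.6, 6.3 mm/h.
Σ(I−φ)·Δt = d  ⇒  (4.7+5.1+9.6+6.3 − 4φ)·1 = 16.1
φ = (25.70 − 16.1/1) / 4 = 2.40 mm/h.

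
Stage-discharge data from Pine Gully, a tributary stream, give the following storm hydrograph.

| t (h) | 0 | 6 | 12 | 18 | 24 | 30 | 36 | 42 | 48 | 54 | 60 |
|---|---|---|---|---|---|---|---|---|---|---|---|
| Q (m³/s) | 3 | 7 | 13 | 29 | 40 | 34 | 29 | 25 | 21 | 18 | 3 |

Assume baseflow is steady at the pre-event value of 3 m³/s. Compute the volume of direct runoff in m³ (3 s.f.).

Direct-runoff ordinates (Q − Q_b): 0.0, 4.0, 10.0, 26.0, 37.0, 31.0, 26.0, 22.0, 18.0, 15.0, 0.0 m³/s.
ΣQ_DR = 189.0 m³/s.
With Δt = 6 h = 21600 s, V = ΣQ_DR · Δt = 189.0 × 21600 = 4.08 × 10^6 m³.

V ≈ 4.08 × 10^6 m³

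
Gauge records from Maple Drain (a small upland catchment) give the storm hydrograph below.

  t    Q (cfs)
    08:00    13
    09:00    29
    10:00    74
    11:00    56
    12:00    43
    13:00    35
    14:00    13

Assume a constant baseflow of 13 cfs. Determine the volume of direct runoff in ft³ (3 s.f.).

Direct-runoff ordinates (Q − Q_b): 0.0, 16.0, 61.0, 43.0, 30.0, 22.0, 0.0 cfs.
ΣQ_DR = 172.0 cfs.
With Δt = 1 h = 3600 s, V = ΣQ_DR · Δt = 172.0 × 3600 = 6.19 × 10^5 ft³.

V ≈ 6.19 × 10^5 ft³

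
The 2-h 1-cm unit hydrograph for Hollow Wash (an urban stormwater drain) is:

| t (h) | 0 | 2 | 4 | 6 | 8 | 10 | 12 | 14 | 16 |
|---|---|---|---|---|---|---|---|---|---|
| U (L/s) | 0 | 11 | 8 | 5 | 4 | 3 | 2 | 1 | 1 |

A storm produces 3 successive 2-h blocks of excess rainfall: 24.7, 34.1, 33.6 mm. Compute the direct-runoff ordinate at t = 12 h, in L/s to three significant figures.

By discrete convolution, Q_j = Σ (P_i / 10 mm) · U_{j−i}.
At t = 12 h (j=6): Q = (24.7/10)·2 + (34.1/10)·3 + (33.6/10)·4 = 28.6 L/s.

Q ≈ 28.6 L/s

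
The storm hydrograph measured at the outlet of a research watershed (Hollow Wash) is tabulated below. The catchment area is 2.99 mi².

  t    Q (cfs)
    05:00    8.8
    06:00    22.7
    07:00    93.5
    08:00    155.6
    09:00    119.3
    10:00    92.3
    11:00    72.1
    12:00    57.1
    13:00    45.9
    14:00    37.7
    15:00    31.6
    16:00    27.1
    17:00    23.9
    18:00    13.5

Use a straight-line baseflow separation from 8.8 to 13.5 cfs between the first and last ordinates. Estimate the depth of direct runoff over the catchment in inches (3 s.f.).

Direct runoff: 0.00, 13.54, 83.98, 145.72, 109.05, 81.69, 61.13, 45.77, 34.21, 25.65, 19.18, 14.32, 10.76, 0.00 cfs; ΣQ_DR = 645.0 cfs.
V = ΣQ_DR · Δt = 645.0 × 3600 s = 2.322 × 10^6 ft³.
Over A = 2.99 mi², depth = V / A = 0.334 in.

d ≈ 0.334 in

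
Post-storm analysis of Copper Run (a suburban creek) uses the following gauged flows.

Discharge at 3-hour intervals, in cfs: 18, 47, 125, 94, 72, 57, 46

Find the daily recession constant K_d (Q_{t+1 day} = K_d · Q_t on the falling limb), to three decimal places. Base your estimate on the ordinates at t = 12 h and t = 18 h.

K_d ≈ 0.167

Between t = 12 h and t = 18 h the flow falls from 72 to 46 cfs over 2×3 h = 6 h.
Per-interval ratio K = (46/72)^(1/2) = 0.7993; K_d = K^(24/3) = 0.167.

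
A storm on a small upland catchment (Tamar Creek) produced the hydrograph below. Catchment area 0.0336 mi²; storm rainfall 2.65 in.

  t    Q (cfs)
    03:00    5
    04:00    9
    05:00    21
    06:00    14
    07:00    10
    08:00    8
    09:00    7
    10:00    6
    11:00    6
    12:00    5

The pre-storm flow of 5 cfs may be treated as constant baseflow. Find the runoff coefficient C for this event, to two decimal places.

C ≈ 0.71

ΣQ_DR = 41.00 cfs; V = ΣQ_DR·Δt = 1.476 × 10^5 ft³.
Runoff depth d = V / A = 1.891 in.
C = d / P = 1.891 / 2.65 = 0.71.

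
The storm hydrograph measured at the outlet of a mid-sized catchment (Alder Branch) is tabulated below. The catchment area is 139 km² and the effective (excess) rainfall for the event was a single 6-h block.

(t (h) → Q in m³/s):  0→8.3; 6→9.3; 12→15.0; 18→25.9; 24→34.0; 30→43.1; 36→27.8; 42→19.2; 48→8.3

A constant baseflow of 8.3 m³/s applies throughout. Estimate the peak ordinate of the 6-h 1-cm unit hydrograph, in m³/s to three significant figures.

Direct runoff: 0.0, 1.0, 6.7, 17.6, 25.7, 34.8, 19.5, 10.9, 0.0 m³/s; ΣQ_DR = 116.2 m³/s, peak = 34.8 m³/s.
Runoff depth d = ΣQ_DR·Δt / A = 116.2 × 21600 / (139 km²) = 18.06 mm.
The 1-cm UH is the DRH scaled by (10 mm)/d, so U_p = 34.8 × 10/18.06 = 19.3 m³/s.

U_p ≈ 19.3 m³/s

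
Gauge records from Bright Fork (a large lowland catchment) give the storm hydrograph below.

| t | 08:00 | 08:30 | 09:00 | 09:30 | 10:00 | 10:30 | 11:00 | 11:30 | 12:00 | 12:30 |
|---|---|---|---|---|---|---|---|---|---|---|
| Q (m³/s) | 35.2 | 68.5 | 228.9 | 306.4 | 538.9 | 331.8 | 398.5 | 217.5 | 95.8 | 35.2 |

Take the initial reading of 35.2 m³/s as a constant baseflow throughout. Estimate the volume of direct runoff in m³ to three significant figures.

V ≈ 3.43 × 10^6 m³

Direct-runoff ordinates (Q − Q_b): 0.0, 33.3, 193.7, 271.2, 503.7, 296.6, 363.3, 182.3, 60.6, 0.0 m³/s.
ΣQ_DR = 1905 m³/s.
With Δt = 0.5 h = 1800 s, V = ΣQ_DR · Δt = 1905 × 1800 = 3.43 × 10^6 m³.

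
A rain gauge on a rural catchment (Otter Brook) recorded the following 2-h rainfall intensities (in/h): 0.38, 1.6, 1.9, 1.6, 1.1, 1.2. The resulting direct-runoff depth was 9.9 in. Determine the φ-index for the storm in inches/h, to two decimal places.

Only the 5 blocks with intensity above φ contribute runoff: 1.6, 1.9, 1.6, 1.1, 1.2 in/h.
Σ(I−φ)·Δt = d  ⇒  (1.6+1.9+1.6+1.1+1.2 − 5φ)·2 = 9.9
φ = (7.400 − 9.9/2) / 5 = 0.49 in/h.

φ ≈ 0.49 in/h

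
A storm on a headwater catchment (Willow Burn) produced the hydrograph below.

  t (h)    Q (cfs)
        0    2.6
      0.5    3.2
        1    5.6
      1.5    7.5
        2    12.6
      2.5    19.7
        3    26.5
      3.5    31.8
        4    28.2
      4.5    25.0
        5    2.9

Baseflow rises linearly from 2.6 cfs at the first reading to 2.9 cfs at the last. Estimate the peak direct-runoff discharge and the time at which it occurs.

Subtracting baseflow gives direct-runoff ordinates: 0.00, 0.57, 2.94, 4.81, 9.88, 16.95, 23.72, 28.99, 25.36, 22.13, 0.00 cfs.
The maximum is 28.99 cfs, occurring at the reading for t = 3.5 h.

Q_p = 28.99 cfs at t = 3.5 h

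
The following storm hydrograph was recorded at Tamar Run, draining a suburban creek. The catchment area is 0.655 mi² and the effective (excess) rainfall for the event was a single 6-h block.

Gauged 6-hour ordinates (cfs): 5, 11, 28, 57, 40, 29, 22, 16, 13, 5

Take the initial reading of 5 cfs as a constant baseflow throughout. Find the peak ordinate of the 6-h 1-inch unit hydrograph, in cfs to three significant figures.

U_p ≈ 20.8 cfs

Direct runoff: 0.0, 6.0, 23.0, 52.0, 35.0, 24.0, 17.0, 11.0, 8.0, 0.0 cfs; ΣQ_DR = 176.0 cfs, peak = 52.0 cfs.
Runoff depth d = ΣQ_DR·Δt / A = 176.0 × 21600 / (0.655 mi²) = 2.498 in.
The 1-inch UH is the DRH scaled by (1 in)/d, so U_p = 52.0 × 1/2.498 = 20.8 cfs.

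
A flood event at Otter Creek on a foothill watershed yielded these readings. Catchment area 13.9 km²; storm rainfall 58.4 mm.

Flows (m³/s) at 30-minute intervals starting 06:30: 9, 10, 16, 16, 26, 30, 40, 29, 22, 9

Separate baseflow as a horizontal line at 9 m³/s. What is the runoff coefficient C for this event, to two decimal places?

ΣQ_DR = 117.0 m³/s; V = ΣQ_DR·Δt = 2.106 × 10^5 m³.
Runoff depth d = V / A = 15.15 mm.
C = d / P = 15.15 / 58.4 = 0.26.

C ≈ 0.26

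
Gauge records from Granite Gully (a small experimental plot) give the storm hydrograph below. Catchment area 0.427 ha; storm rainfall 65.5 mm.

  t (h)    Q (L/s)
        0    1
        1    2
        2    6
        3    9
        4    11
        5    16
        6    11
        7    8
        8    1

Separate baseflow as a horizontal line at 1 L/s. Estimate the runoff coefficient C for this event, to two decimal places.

C ≈ 0.72

ΣQ_DR = 56.00 L/s; V = ΣQ_DR·Δt = 2.016 × 10^5 L.
Runoff depth d = V / A = 47.21 mm.
C = d / P = 47.21 / 65.5 = 0.72.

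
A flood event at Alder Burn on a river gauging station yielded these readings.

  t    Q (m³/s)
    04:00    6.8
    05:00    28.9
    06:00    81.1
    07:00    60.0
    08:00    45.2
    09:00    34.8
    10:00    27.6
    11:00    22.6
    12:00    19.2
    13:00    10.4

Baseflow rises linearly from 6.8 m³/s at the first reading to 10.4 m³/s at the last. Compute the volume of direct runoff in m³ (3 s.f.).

V ≈ 9.02 × 10^5 m³

Direct-runoff ordinates (Q − Q_b): 0.00, 21.70, 73.50, 52.00, 36.80, 26.00, 18.40, 13.00, 9.20, 0.00 m³/s.
ΣQ_DR = 250.6 m³/s.
With Δt = 1 h = 3600 s, V = ΣQ_DR · Δt = 250.6 × 3600 = 9.02 × 10^5 m³.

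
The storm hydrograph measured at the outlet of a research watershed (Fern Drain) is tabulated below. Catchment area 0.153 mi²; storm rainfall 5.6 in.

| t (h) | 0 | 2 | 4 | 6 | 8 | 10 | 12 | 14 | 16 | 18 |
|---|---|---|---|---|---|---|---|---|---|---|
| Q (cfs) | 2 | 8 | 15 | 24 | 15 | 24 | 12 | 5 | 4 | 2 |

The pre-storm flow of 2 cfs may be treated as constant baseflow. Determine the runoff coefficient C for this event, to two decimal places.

C ≈ 0.33

ΣQ_DR = 91.00 cfs; V = ΣQ_DR·Δt = 6.552 × 10^5 ft³.
Runoff depth d = V / A = 1.843 in.
C = d / P = 1.843 / 5.6 = 0.33.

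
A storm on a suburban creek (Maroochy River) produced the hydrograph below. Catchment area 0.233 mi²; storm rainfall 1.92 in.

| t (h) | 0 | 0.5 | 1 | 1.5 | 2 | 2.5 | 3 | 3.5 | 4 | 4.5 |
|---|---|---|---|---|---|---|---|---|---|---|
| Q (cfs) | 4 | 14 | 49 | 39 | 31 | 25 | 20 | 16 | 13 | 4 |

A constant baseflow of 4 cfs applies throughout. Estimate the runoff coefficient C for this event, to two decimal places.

C ≈ 0.30

ΣQ_DR = 175.0 cfs; V = ΣQ_DR·Δt = 3.150 × 10^5 ft³.
Runoff depth d = V / A = 0.5819 in.
C = d / P = 0.5819 / 1.92 = 0.30.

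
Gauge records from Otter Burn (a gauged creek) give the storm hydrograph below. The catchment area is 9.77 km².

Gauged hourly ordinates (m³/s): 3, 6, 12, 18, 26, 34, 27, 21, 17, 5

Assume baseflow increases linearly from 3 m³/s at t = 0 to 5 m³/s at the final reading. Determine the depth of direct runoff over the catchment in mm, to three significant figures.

Direct runoff: 0.00, 2.78, 8.56, 14.33, 22.11, 29.89, 22.67, 16.44, 12.22, 0.00 m³/s; ΣQ_DR = 129.0 m³/s.
V = ΣQ_DR · Δt = 129.0 × 3600 s = 4.644 × 10^5 m³.
Over A = 9.77 km², depth = V / A = 47.5 mm.

d ≈ 47.5 mm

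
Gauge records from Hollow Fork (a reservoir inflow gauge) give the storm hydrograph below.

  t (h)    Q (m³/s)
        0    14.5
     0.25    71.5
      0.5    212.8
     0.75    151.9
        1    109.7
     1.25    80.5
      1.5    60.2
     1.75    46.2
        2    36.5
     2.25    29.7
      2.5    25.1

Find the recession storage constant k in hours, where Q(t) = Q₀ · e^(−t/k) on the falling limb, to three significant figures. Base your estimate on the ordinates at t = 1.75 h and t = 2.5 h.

k ≈ 1.23 h

On the falling limb, Q drops from 46.2 to 25.1 m³/s between t = 1.75 h and t = 2.5 h (Δt = 0.75 h).
k = −Δt / ln(Q₂/Q₁) = −0.75 / ln(25.1/46.2) = 1.23 h.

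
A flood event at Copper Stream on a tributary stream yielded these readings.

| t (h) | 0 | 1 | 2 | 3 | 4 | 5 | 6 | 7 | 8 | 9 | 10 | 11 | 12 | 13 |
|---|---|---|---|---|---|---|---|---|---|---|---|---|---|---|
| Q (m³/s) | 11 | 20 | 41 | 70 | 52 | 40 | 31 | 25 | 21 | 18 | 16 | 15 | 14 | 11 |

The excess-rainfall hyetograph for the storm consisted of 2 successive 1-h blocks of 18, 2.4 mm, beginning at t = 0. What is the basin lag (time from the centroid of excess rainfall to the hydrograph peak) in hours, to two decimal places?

Centroid of excess rainfall: t_c = Σ P_i·t̄_i / ΣP_i = 0.6176 h (block centres at 0.5, 1.5 h).
Hydrograph peak occurs at t = 3 h, so basin lag t_L = 3 − 0.6176 = 2.38 h.

t_L ≈ 2.38 h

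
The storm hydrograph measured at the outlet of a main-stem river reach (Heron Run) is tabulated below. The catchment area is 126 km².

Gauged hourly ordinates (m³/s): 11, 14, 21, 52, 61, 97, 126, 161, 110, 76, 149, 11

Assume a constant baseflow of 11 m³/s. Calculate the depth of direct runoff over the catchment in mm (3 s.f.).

d ≈ 21.6 mm

Direct runoff: 0.0, 3.0, 10.0, 41.0, 50.0, 86.0, 115.0, 150.0, 99.0, 65.0, 138.0, 0.0 m³/s; ΣQ_DR = 757.0 m³/s.
V = ΣQ_DR · Δt = 757.0 × 3600 s = 2.725 × 10^6 m³.
Over A = 126 km², depth = V / A = 21.6 mm.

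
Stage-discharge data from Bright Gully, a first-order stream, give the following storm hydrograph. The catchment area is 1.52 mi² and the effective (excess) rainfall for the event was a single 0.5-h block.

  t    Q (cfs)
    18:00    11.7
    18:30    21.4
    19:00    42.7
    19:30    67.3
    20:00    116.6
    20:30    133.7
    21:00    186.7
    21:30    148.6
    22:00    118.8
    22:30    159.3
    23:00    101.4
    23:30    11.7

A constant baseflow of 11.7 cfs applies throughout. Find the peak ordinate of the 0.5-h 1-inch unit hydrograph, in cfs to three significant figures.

U_p ≈ 351 cfs

Direct runoff: 0.0, 9.7, 31.0, 55.6, 104.9, 122.0, 175.0, 136.9, 107.1, 147.6, 89.7, 0.0 cfs; ΣQ_DR = 979.5 cfs, peak = 175.0 cfs.
Runoff depth d = ΣQ_DR·Δt / A = 979.5 × 1800 / (1.52 mi²) = 0.4993 in.
The 1-inch UH is the DRH scaled by (1 in)/d, so U_p = 175.0 × 1/0.4993 = 351 cfs.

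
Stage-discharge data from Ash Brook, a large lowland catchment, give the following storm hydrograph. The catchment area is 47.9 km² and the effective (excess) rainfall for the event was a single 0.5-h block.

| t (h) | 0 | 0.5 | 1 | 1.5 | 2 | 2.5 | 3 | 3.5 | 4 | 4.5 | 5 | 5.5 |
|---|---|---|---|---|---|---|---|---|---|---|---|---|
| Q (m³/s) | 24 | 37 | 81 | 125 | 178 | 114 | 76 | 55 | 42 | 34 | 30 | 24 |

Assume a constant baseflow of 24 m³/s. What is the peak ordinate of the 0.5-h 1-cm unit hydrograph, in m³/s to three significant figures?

Direct runoff: 0.0, 13.0, 57.0, 101.0, 154.0, 90.0, 52.0, 31.0, 18.0, 10.0, 6.0, 0.0 m³/s; ΣQ_DR = 532.0 m³/s, peak = 154.0 m³/s.
Runoff depth d = ΣQ_DR·Δt / A = 532.0 × 1800 / (47.9 km²) = 19.99 mm.
The 1-cm UH is the DRH scaled by (10 mm)/d, so U_p = 154.0 × 10/19.99 = 77.0 m³/s.

U_p ≈ 77.0 m³/s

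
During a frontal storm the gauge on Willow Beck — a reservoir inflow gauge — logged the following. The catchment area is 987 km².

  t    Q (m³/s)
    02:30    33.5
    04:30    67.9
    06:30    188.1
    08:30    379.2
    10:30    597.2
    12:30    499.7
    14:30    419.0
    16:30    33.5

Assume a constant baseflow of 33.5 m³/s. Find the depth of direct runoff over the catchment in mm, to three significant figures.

d ≈ 14.2 mm

Direct runoff: 0.0, 34.4, 154.6, 345.7, 563.7, 466.2, 385.5, 0.0 m³/s; ΣQ_DR = 1950 m³/s.
V = ΣQ_DR · Δt = 1950 × 7200 s = 1.404 × 10^7 m³.
Over A = 987 km², depth = V / A = 14.2 mm.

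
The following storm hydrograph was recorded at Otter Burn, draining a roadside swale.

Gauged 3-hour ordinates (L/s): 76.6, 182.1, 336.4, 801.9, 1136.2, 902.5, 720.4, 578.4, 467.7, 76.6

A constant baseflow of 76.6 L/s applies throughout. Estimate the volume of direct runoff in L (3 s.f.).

V ≈ 4.87 × 10^7 L

Direct-runoff ordinates (Q − Q_b): 0.0, 105.5, 259.8, 725.3, 1059.6, 825.9, 643.8, 501.8, 391.1, 0.0 L/s.
ΣQ_DR = 4513 L/s.
With Δt = 3 h = 10800 s, V = ΣQ_DR · Δt = 4513 × 10800 = 4.87 × 10^7 L.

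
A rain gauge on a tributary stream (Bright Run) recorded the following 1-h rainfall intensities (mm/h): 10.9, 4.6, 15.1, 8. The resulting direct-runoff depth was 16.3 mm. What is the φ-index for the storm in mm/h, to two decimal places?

Only the 3 blocks with intensity above φ contribute runoff: 10.9, 15.1, 8 mm/h.
Σ(I−φ)·Δt = d  ⇒  (10.9+15.1+8 − 3φ)·1 = 16.3
φ = (34.00 − 16.3/1) / 3 = 5.90 mm/h.

φ ≈ 5.90 mm/h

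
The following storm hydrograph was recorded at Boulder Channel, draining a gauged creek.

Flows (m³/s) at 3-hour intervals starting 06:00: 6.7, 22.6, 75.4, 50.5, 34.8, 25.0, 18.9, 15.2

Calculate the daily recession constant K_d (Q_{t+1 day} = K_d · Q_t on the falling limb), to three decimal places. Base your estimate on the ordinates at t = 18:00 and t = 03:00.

K_d ≈ 0.110

Between t = 18:00 and t = 03:00 the flow falls from 34.8 to 15.2 m³/s over 3×3 h = 9 h.
Per-interval ratio K = (15.2/34.8)^(1/3) = 0.7587; K_d = K^(24/3) = 0.110.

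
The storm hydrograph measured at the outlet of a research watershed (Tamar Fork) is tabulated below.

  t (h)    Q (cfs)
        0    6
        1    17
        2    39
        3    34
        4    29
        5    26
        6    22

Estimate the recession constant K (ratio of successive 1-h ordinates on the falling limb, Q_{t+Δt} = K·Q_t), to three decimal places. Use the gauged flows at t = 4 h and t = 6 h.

K ≈ 0.871

Using the recession-limb readings at t = 4 h and t = 6 h: Q falls from 29 to 22 cfs over 2 intervals.
K = (Q₂/Q₁)^(1/2) = (22/29)^(1/2) = 0.871.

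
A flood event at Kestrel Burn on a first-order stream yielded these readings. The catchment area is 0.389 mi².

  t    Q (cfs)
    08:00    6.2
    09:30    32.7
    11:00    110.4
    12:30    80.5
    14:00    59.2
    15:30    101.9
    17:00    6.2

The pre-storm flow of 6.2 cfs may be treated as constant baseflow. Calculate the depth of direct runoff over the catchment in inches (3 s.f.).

d ≈ 2.11 in

Direct runoff: 0.0, 26.5, 104.2, 74.3, 53.0, 95.7, 0.0 cfs; ΣQ_DR = 353.7 cfs.
V = ΣQ_DR · Δt = 353.7 × 5400 s = 1.910 × 10^6 ft³.
Over A = 0.389 mi², depth = V / A = 2.11 in.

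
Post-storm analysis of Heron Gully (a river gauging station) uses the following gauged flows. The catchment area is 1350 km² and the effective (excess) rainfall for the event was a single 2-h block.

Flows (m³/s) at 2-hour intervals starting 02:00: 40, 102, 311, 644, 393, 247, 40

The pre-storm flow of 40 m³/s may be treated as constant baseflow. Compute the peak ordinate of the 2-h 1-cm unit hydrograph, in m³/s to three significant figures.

Direct runoff: 0.0, 62.0, 271.0, 604.0, 353.0, 207.0, 0.0 m³/s; ΣQ_DR = 1497 m³/s, peak = 604.0 m³/s.
Runoff depth d = ΣQ_DR·Δt / A = 1497 × 7200 / (1350 km²) = 7.984 mm.
The 1-cm UH is the DRH scaled by (10 mm)/d, so U_p = 604.0 × 10/7.984 = 757 m³/s.

U_p ≈ 757 m³/s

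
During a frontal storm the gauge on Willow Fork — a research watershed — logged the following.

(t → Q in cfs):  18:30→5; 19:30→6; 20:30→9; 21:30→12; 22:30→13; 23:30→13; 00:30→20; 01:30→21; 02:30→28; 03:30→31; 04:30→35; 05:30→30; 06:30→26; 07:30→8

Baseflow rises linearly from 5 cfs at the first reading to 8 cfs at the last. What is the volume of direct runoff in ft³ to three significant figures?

V ≈ 5.98 × 10^5 ft³

Direct-runoff ordinates (Q − Q_b): 0.00, 0.77, 3.54, 6.31, 7.08, 6.85, 13.62, 14.38, 21.15, 23.92, 27.69, 22.46, 18.23, 0.00 cfs.
ΣQ_DR = 166.0 cfs.
With Δt = 1 h = 3600 s, V = ΣQ_DR · Δt = 166.0 × 3600 = 5.98 × 10^5 ft³.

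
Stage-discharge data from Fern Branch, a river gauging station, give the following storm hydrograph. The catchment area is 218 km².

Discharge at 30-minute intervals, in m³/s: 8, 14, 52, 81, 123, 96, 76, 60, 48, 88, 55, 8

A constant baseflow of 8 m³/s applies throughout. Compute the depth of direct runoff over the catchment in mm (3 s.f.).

d ≈ 5.06 mm

Direct runoff: 0.0, 6.0, 44.0, 73.0, 115.0, 88.0, 68.0, 52.0, 40.0, 80.0, 47.0, 0.0 m³/s; ΣQ_DR = 613.0 m³/s.
V = ΣQ_DR · Δt = 613.0 × 1800 s = 1.103 × 10^6 m³.
Over A = 218 km², depth = V / A = 5.06 mm.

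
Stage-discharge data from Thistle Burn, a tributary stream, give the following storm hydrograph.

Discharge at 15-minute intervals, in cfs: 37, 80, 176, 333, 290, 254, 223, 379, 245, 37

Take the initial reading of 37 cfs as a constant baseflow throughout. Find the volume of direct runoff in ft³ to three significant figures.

V ≈ 1.52 × 10^6 ft³

Direct-runoff ordinates (Q − Q_b): 0.0, 43.0, 139.0, 296.0, 253.0, 217.0, 186.0, 342.0, 208.0, 0.0 cfs.
ΣQ_DR = 1684 cfs.
With Δt = 0.25 h = 900 s, V = ΣQ_DR · Δt = 1684 × 900 = 1.52 × 10^6 ft³.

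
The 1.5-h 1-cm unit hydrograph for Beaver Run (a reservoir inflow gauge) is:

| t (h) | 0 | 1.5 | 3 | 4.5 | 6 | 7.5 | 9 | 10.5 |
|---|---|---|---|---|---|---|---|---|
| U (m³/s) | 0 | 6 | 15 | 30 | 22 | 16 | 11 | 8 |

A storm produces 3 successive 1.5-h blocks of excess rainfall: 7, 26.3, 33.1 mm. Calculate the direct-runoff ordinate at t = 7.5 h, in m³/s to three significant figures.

Q ≈ 168 m³/s

By discrete convolution, Q_j = Σ (P_i / 10 mm) · U_{j−i}.
At t = 7.5 h (j=5): Q = (7/10)·16 + (26.3/10)·22 + (33.1/10)·30 = 168 m³/s.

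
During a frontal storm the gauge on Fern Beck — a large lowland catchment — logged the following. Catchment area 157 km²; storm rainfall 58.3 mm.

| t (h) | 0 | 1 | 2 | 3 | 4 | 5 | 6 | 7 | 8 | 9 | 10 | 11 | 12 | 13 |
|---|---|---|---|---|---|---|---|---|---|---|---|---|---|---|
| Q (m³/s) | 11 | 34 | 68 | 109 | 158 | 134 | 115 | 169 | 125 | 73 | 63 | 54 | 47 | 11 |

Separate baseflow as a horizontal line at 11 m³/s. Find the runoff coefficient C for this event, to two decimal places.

C ≈ 0.40

ΣQ_DR = 1017 m³/s; V = ΣQ_DR·Δt = 3.661 × 10^6 m³.
Runoff depth d = V / A = 23.32 mm.
C = d / P = 23.32 / 58.3 = 0.40.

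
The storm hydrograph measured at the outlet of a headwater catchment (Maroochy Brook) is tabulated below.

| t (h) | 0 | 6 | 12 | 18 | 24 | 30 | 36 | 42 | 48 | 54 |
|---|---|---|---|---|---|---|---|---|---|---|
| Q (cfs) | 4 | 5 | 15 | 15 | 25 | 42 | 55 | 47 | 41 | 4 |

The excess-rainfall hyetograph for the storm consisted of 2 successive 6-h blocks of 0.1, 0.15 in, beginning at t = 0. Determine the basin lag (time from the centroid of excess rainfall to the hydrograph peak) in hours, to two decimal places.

t_L ≈ 29.40 h

Centroid of excess rainfall: t_c = Σ P_i·t̄_i / ΣP_i = 6.6000 h (block centres at 3, 9 h).
Hydrograph peak occurs at t = 36 h, so basin lag t_L = 36 − 6.6000 = 29.40 h.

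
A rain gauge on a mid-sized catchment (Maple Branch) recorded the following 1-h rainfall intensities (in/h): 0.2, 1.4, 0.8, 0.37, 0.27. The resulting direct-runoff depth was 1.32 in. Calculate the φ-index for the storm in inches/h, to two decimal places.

Only the 2 blocks with intensity above φ contribute runoff: 1.4, 0.8 in/h.
Σ(I−φ)·Δt = d  ⇒  (1.4+0.8 − 2φ)·1 = 1.32
φ = (2.200 − 1.32/1) / 2 = 0.44 in/h.

φ ≈ 0.44 in/h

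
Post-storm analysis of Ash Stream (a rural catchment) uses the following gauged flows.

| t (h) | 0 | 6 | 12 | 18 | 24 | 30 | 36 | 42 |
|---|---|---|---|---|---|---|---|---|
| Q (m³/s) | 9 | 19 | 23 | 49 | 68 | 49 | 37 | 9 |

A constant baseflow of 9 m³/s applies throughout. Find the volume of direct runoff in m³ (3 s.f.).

V ≈ 4.13 × 10^6 m³

Direct-runoff ordinates (Q − Q_b): 0.0, 10.0, 14.0, 40.0, 59.0, 40.0, 28.0, 0.0 m³/s.
ΣQ_DR = 191.0 m³/s.
With Δt = 6 h = 21600 s, V = ΣQ_DR · Δt = 191.0 × 21600 = 4.13 × 10^6 m³.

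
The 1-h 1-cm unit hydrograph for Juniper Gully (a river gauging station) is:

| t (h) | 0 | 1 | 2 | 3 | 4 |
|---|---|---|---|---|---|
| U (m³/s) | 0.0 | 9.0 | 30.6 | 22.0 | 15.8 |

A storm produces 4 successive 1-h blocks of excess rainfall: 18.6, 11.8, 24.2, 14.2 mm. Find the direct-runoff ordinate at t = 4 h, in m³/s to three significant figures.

By discrete convolution, Q_j = Σ (P_i / 10 mm) · U_{j−i}.
At t = 4 h (j=4): Q = (18.6/10)·15.8 + (11.8/10)·22.0 + (24.2/10)·30.6 + (14.2/10)·9.0 = 142 m³/s.

Q ≈ 142 m³/s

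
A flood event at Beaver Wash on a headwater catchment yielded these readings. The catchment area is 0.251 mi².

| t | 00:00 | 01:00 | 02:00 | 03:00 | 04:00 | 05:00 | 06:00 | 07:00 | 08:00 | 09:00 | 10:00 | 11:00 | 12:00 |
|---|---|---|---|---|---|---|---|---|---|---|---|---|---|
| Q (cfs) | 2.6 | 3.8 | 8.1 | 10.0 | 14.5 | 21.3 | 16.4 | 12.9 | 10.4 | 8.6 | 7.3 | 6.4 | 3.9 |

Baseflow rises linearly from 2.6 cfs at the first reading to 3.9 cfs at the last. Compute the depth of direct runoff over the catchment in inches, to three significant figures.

d ≈ 0.518 in

Direct runoff: 0.00, 1.09, 5.28, 7.08, 11.47, 18.16, 13.15, 9.54, 6.93, 5.03, 3.62, 2.61, 0.00 cfs; ΣQ_DR = 83.95 cfs.
V = ΣQ_DR · Δt = 83.95 × 3600 s = 3.022 × 10^5 ft³.
Over A = 0.251 mi², depth = V / A = 0.518 in.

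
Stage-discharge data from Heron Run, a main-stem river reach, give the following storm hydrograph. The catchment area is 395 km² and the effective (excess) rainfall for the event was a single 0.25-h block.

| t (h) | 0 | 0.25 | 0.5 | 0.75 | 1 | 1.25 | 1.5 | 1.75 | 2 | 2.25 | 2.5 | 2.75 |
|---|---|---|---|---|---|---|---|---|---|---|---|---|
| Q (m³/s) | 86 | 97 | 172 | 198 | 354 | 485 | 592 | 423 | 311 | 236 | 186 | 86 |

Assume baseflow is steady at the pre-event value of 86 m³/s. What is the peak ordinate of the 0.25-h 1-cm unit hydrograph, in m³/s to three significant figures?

Direct runoff: 0.0, 11.0, 86.0, 112.0, 268.0, 399.0, 506.0, 337.0, 225.0, 150.0, 100.0, 0.0 m³/s; ΣQ_DR = 2194 m³/s, peak = 506.0 m³/s.
Runoff depth d = ΣQ_DR·Δt / A = 2194 × 900 / (395 km²) = 4.999 mm.
The 1-cm UH is the DRH scaled by (10 mm)/d, so U_p = 506.0 × 10/4.999 = 1010 m³/s.

U_p ≈ 1010 m³/s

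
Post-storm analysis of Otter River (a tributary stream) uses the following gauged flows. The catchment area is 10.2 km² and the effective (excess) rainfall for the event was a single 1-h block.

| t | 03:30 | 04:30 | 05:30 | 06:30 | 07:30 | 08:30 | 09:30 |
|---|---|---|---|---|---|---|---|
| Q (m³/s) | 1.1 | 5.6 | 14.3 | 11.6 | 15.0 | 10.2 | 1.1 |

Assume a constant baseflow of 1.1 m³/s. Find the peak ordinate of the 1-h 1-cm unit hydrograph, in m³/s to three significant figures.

Direct runoff: 0.0, 4.5, 13.2, 10.5, 13.9, 9.1, 0.0 m³/s; ΣQ_DR = 51.20 m³/s, peak = 13.9 m³/s.
Runoff depth d = ΣQ_DR·Δt / A = 51.20 × 3600 / (10.2 km²) = 18.07 mm.
The 1-cm UH is the DRH scaled by (10 mm)/d, so U_p = 13.9 × 10/18.07 = 7.69 m³/s.

U_p ≈ 7.69 m³/s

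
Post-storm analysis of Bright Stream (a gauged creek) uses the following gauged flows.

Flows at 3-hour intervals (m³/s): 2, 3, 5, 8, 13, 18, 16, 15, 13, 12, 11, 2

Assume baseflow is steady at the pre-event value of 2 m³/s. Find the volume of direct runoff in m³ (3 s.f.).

Direct-runoff ordinates (Q − Q_b): 0.0, 1.0, 3.0, 6.0, 11.0, 16.0, 14.0, 13.0, 11.0, 10.0, 9.0, 0.0 m³/s.
ΣQ_DR = 94.00 m³/s.
With Δt = 3 h = 10800 s, V = ΣQ_DR · Δt = 94.00 × 10800 = 1.02 × 10^6 m³.

V ≈ 1.02 × 10^6 m³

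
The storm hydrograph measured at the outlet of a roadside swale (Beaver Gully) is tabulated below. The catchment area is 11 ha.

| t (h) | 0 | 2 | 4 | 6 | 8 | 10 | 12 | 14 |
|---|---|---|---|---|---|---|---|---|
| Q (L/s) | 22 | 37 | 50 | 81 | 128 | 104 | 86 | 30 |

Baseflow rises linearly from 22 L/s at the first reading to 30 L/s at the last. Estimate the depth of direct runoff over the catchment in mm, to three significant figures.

Direct runoff: 0.00, 13.86, 25.71, 55.57, 101.43, 76.29, 57.14, 0.00 L/s; ΣQ_DR = 330.0 L/s.
V = ΣQ_DR · Δt = 330.0 × 7200 s = 2.376 × 10^6 L.
Over A = 11 ha, depth = V / A = 21.6 mm.

d ≈ 21.6 mm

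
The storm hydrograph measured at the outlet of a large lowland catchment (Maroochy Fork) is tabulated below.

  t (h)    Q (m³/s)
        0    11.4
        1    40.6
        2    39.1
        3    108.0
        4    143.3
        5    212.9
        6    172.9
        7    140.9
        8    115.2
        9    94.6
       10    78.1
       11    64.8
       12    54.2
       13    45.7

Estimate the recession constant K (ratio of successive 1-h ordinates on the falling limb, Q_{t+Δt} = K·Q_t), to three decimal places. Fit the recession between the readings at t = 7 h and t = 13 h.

Using the recession-limb readings at t = 7 h and t = 13 h: Q falls from 140.9 to 45.7 m³/s over 6 intervals.
K = (Q₂/Q₁)^(1/6) = (45.7/140.9)^(1/6) = 0.829.

K ≈ 0.829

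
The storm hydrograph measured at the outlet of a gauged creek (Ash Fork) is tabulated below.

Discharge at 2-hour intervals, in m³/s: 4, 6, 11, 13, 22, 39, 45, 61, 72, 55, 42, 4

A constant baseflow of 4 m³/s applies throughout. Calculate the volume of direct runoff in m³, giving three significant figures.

Direct-runoff ordinates (Q − Q_b): 0.0, 2.0, 7.0, 9.0, 18.0, 35.0, 41.0, 57.0, 68.0, 51.0, 38.0, 0.0 m³/s.
ΣQ_DR = 326.0 m³/s.
With Δt = 2 h = 7200 s, V = ΣQ_DR · Δt = 326.0 × 7200 = 2.35 × 10^6 m³.

V ≈ 2.35 × 10^6 m³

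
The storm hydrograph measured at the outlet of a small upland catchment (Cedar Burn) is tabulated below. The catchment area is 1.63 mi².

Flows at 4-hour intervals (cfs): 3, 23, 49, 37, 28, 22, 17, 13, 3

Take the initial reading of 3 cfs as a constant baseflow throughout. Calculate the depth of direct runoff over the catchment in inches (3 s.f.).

d ≈ 0.639 in

Direct runoff: 0.0, 20.0, 46.0, 34.0, 25.0, 19.0, 14.0, 10.0, 0.0 cfs; ΣQ_DR = 168.0 cfs.
V = ΣQ_DR · Δt = 168.0 × 14400 s = 2.419 × 10^6 ft³.
Over A = 1.63 mi², depth = V / A = 0.639 in.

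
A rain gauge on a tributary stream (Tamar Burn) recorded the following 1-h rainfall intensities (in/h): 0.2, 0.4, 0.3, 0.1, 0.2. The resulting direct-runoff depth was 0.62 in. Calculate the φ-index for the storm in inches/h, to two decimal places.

Only the 4 blocks with intensity above φ contribute runoff: 0.2, 0.4, 0.3, 0.2 in/h.
Σ(I−φ)·Δt = d  ⇒  (0.2+0.4+0.3+0.2 − 4φ)·1 = 0.62
φ = (1.100 − 0.62/1) / 4 = 0.12 in/h.

φ ≈ 0.12 in/h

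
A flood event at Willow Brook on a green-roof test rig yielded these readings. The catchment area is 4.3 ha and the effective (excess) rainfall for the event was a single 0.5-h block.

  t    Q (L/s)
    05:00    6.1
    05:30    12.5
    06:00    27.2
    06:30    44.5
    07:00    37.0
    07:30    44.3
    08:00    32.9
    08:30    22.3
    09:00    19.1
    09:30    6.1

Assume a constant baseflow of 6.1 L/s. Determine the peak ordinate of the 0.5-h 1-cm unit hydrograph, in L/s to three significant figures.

U_p ≈ 48.0 L/s

Direct runoff: 0.0, 6.4, 21.1, 38.4, 30.9, 38.2, 26.8, 16.2, 13.0, 0.0 L/s; ΣQ_DR = 191.0 L/s, peak = 38.4 L/s.
Runoff depth d = ΣQ_DR·Δt / A = 191.0 × 1800 / (4.3 ha) = 7.995 mm.
The 1-cm UH is the DRH scaled by (10 mm)/d, so U_p = 38.4 × 10/7.995 = 48.0 L/s.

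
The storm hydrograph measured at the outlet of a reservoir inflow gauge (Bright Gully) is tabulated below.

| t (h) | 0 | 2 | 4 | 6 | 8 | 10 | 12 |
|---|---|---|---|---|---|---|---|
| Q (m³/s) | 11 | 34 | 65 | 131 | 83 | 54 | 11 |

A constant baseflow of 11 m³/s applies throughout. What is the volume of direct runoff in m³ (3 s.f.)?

V ≈ 2.25 × 10^6 m³

Direct-runoff ordinates (Q − Q_b): 0.0, 23.0, 54.0, 120.0, 72.0, 43.0, 0.0 m³/s.
ΣQ_DR = 312.0 m³/s.
With Δt = 2 h = 7200 s, V = ΣQ_DR · Δt = 312.0 × 7200 = 2.25 × 10^6 m³.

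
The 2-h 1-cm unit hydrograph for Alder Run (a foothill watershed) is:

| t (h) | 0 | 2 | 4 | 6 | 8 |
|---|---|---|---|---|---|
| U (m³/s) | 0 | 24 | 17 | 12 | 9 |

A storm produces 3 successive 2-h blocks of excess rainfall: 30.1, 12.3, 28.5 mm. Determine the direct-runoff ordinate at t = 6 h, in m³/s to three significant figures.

Q ≈ 125 m³/s

By discrete convolution, Q_j = Σ (P_i / 10 mm) · U_{j−i}.
At t = 6 h (j=3): Q = (30.1/10)·12 + (12.3/10)·17 + (28.5/10)·24 = 125 m³/s.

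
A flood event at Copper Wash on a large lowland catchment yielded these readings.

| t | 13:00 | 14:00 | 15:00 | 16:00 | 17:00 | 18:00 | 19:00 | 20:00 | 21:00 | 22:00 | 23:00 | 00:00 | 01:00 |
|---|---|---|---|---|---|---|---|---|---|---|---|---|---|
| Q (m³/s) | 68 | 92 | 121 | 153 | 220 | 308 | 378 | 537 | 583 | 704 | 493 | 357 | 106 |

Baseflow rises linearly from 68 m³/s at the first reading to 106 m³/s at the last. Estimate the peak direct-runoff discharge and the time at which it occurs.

Q_p = 607.50 m³/s at t = 22:00

Subtracting baseflow gives direct-runoff ordinates: 0.00, 20.83, 46.67, 75.50, 139.33, 224.17, 291.00, 446.83, 489.67, 607.50, 393.33, 254.17, 0.00 m³/s.
The maximum is 607.50 m³/s, occurring at the reading for t = 22:00.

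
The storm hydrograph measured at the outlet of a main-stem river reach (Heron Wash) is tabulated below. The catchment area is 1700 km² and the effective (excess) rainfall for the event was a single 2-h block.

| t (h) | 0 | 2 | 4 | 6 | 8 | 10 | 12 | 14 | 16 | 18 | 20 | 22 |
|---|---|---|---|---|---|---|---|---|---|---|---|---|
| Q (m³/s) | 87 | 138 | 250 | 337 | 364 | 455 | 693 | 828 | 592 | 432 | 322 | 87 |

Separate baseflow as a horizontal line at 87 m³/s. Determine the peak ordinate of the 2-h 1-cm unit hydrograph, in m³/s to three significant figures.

Direct runoff: 0.0, 51.0, 163.0, 250.0, 277.0, 368.0, 606.0, 741.0, 505.0, 345.0, 235.0, 0.0 m³/s; ΣQ_DR = 3541 m³/s, peak = 741.0 m³/s.
Runoff depth d = ΣQ_DR·Δt / A = 3541 × 7200 / (1700 km²) = 15.00 mm.
The 1-cm UH is the DRH scaled by (10 mm)/d, so U_p = 741.0 × 10/15.00 = 494 m³/s.

U_p ≈ 494 m³/s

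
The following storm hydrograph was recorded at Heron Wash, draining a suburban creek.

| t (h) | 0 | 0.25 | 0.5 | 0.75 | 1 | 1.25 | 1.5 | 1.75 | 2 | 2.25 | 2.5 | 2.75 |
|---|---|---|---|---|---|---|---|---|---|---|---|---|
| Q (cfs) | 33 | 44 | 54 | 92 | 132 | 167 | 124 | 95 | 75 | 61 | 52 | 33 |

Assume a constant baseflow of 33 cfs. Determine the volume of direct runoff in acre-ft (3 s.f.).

Direct-runoff ordinates (Q − Q_b): 0.0, 11.0, 21.0, 59.0, 99.0, 134.0, 91.0, 62.0, 42.0, 28.0, 19.0, 0.0 cfs.
ΣQ_DR = 566.0 cfs.
With Δt = 0.25 h = 900 s, V = ΣQ_DR · Δt = 566.0 × 900 = 5.09 × 10^5 ft³ = 11.7 acre-ft.

V ≈ 11.7 acre-ft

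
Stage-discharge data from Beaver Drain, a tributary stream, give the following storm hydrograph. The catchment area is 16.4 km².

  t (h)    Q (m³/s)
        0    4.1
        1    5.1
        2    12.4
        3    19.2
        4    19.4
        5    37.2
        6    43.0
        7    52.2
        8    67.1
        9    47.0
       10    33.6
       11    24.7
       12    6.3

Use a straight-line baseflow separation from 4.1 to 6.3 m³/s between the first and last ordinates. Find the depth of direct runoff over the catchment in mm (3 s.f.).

Direct runoff: 0.00, 0.82, 7.93, 14.55, 14.57, 32.18, 37.80, 46.82, 61.53, 41.25, 27.67, 18.58, 0.00 m³/s; ΣQ_DR = 303.7 m³/s.
V = ΣQ_DR · Δt = 303.7 × 3600 s = 1.093 × 10^6 m³.
Over A = 16.4 km², depth = V / A = 66.7 mm.

d ≈ 66.7 mm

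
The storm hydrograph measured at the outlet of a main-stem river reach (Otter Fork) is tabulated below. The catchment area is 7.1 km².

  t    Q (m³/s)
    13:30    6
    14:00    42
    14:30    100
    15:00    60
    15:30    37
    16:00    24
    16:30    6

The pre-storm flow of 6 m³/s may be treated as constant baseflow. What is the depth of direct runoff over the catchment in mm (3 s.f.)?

d ≈ 59.1 mm

Direct runoff: 0.0, 36.0, 94.0, 54.0, 31.0, 18.0, 0.0 m³/s; ΣQ_DR = 233.0 m³/s.
V = ΣQ_DR · Δt = 233.0 × 1800 s = 4.194 × 10^5 m³.
Over A = 7.1 km², depth = V / A = 59.1 mm.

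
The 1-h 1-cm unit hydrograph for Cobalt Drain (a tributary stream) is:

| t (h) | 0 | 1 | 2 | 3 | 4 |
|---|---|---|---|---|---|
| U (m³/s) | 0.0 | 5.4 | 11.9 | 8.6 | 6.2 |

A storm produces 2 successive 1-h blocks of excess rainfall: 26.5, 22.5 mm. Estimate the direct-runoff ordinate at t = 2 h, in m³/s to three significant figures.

Q ≈ 43.7 m³/s

By discrete convolution, Q_j = Σ (P_i / 10 mm) · U_{j−i}.
At t = 2 h (j=2): Q = (26.5/10)·11.9 + (22.5/10)·5.4 = 43.7 m³/s.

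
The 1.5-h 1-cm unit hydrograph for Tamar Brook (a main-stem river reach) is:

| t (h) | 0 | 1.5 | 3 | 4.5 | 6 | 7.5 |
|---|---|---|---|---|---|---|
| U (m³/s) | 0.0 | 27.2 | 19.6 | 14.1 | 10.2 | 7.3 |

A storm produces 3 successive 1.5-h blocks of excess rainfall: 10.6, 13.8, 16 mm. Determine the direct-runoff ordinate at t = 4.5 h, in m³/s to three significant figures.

By discrete convolution, Q_j = Σ (P_i / 10 mm) · U_{j−i}.
At t = 4.5 h (j=3): Q = (10.6/10)·14.1 + (13.8/10)·19.6 + (16/10)·27.2 = 85.5 m³/s.

Q ≈ 85.5 m³/s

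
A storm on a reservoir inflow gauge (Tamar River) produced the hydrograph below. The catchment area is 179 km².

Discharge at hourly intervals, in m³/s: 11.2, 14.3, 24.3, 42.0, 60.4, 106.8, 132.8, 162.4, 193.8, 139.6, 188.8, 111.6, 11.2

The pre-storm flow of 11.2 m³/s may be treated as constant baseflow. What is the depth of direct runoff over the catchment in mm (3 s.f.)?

d ≈ 21.2 mm

Direct runoff: 0.0, 3.1, 13.1, 30.8, 49.2, 95.6, 121.6, 151.2, 182.6, 128.4, 177.6, 100.4, 0.0 m³/s; ΣQ_DR = 1054 m³/s.
V = ΣQ_DR · Δt = 1054 × 3600 s = 3.793 × 10^6 m³.
Over A = 179 km², depth = V / A = 21.2 mm.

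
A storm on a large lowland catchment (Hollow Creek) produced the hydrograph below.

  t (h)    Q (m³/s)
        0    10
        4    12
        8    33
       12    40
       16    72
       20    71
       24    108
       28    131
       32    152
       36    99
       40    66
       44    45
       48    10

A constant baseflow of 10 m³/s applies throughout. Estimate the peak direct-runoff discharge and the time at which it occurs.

Subtracting baseflow gives direct-runoff ordinates: 0.0, 2.0, 23.0, 30.0, 62.0, 61.0, 98.0, 121.0, 142.0, 89.0, 56.0, 35.0, 0.0 m³/s.
The maximum is 142.0 m³/s, occurring at the reading for t = 32 h.

Q_p = 142.0 m³/s at t = 32 h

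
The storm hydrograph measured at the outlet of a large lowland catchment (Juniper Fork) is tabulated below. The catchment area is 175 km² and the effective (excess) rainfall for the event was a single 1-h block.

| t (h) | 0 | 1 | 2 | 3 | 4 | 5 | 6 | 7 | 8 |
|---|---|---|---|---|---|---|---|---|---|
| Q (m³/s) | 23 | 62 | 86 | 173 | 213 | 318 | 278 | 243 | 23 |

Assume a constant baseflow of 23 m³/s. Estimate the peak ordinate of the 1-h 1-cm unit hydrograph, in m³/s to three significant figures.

Direct runoff: 0.0, 39.0, 63.0, 150.0, 190.0, 295.0, 255.0, 220.0, 0.0 m³/s; ΣQ_DR = 1212 m³/s, peak = 295.0 m³/s.
Runoff depth d = ΣQ_DR·Δt / A = 1212 × 3600 / (175 km²) = 24.93 mm.
The 1-cm UH is the DRH scaled by (10 mm)/d, so U_p = 295.0 × 10/24.93 = 118 m³/s.

U_p ≈ 118 m³/s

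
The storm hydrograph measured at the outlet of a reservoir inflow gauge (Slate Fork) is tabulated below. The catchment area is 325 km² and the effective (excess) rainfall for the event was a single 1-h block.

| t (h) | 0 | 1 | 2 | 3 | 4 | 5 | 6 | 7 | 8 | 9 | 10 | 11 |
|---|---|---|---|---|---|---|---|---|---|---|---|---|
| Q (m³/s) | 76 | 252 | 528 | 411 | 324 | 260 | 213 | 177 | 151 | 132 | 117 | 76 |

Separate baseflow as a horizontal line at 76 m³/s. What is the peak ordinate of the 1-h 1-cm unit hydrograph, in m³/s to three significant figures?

Direct runoff: 0.0, 176.0, 452.0, 335.0, 248.0, 184.0, 137.0, 101.0, 75.0, 56.0, 41.0, 0.0 m³/s; ΣQ_DR = 1805 m³/s, peak = 452.0 m³/s.
Runoff depth d = ΣQ_DR·Δt / A = 1805 × 3600 / (325 km²) = 19.99 mm.
The 1-cm UH is the DRH scaled by (10 mm)/d, so U_p = 452.0 × 10/19.99 = 226 m³/s.

U_p ≈ 226 m³/s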